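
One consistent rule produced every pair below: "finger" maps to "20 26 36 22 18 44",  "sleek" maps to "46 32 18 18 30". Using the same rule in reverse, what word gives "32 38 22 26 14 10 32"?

logical

f(#6)→20 and i(#9)→26: differences scale by 2, so n = 2·pos + 8. With a=1..z=26, the number is 2·pos + 8.
Undoing it on 32 38 22 26 14 10 32: 32→(32−8)÷2=12=l, 38→(38−8)÷2=15=o, 22→(22−8)÷2=7=g, 26→(26−8)÷2=9=i, 14→(14−8)÷2=3=c, 10→(10−8)÷2=1=a, 32→(32−8)÷2=12=l.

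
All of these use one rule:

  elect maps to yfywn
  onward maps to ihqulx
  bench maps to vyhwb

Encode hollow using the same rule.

Each letter is shifted forward by 20 in the alphabet (a Caesar shift of +20).
On hollow: h+20=b, o+20=i, l+20=f, l+20=f, o+20=i, w+20=q.

biffiq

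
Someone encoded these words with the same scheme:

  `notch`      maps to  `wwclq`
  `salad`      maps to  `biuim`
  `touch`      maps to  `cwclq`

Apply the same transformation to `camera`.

livmai

The shift depends on letter class: consonant n→w is +9, but vowel o→w is +8. Vowels shift forward by 8 and consonants shift forward by 9.
Applying it to camera: c(cons)+9=l, a(vowel)+8=i, m(cons)+9=v, e(vowel)+8=m, r(cons)+9=a, a(vowel)+8=i.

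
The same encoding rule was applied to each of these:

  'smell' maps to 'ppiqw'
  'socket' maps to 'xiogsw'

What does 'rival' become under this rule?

The word is reversed, then every letter is shifted forward by 4.
Applying it to rival: reverse → lavir; then shift: l+4=p, a+4=e, v+4=z, i+4=m, r+4=v.

pezmv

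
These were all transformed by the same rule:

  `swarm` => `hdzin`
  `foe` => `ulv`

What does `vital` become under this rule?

This is the alphabet-reversal cipher (Atbash): a becomes z, b becomes y, etc.
Applying it to vital: v↔e, i↔r, t↔g, a↔z, l↔o.

ergzo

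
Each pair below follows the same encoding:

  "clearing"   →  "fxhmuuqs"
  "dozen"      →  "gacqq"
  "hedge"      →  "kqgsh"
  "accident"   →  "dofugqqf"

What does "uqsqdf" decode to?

repeat

Shifts by position in clearing: pos 0: c→f (+3), pos 1: l→x (+12), pos 2: e→h (+3), pos 3: a→m (+12) — repeating every 2. The shifts repeat in a cycle of length 2: positions 0,1,… shift by +3, +12, then the pattern repeats.
Decoding uqsqdf: u−3=r, q−12=e, s−3=p, q−12=e, d−3=a, f−12=t.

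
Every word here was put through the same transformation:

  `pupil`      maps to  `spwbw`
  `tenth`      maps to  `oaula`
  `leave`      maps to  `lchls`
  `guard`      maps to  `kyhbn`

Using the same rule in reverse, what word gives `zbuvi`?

bonus

The output letters match the input read backwards, each shifted +7: pupil reversed is lipup. The word is reversed, then every letter is shifted forward by 7.
Undoing it on zbuvi: shift back: z−7=s, b−7=u, u−7=n, v−7=o, i−7=b → sunob; then reverse → bonus.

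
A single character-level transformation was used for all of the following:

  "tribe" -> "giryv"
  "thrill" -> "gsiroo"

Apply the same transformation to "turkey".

gfipvb

Each pair mirrors across the alphabet (t↔g, r↔i, i↔r): positions sum to 25. This is the alphabet-reversal cipher (Atbash): a becomes z, b becomes y, etc.
On turkey: t↔g, u↔f, r↔i, k↔p, e↔v, y↔b.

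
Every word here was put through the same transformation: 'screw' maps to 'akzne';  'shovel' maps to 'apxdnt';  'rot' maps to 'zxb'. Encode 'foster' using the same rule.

nxabnz

The shift depends on letter class: consonant s→a is +8, but vowel e→n is +9. Two shifts are in play — +9 for a/e/i/o/u, +8 for every other letter.
On foster: f(cons)+8=n, o(vowel)+9=x, s(cons)+8=a, t(cons)+8=b, e(vowel)+9=n, r(cons)+8=z.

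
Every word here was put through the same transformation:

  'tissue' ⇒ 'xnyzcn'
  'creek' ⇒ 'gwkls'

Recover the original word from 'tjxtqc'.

In tissue: t→x is +4, i→n is +5, s→y is +6, s→z is +7 — the shift increases by 1 each position. The shift increases by 1 at each position, starting from +4: 4, 5, 6, ….
Undoing it on tjxtqc: t−4=p, j−5=e, x−6=r, t−7=m, q−8=i, c−9=t.

permit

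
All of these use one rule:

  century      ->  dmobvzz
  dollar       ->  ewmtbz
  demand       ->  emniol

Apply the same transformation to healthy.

imbtupz

A repeating key of period 2 is used — shifts +1, +8 over and over.
On healthy: h+1=i, e+8=m, a+1=b, l+8=t, t+1=u, h+8=p, y+1=z.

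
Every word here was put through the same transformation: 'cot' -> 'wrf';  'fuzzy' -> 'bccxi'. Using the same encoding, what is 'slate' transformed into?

Two steps: reverse the string, then apply a Caesar shift of +3.
On slate: reverse → etals; then shift: e+3=h, t+3=w, a+3=d, l+3=o, s+3=v.

hwdov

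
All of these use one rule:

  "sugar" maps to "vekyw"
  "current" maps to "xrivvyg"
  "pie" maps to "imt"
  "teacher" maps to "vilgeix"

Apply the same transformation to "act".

xge

The output letters match the input read backwards, each shifted +4: sugar reversed is ragus. Two steps: reverse the string, then apply a Caesar shift of +4.
Applying it to act: reverse → tca; then shift: t+4=x, c+4=g, a+4=e.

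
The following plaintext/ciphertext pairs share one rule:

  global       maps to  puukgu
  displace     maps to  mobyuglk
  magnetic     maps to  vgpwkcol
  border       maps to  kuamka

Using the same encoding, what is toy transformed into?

cuh

The shift depends on letter class: consonant g→p is +9, but vowel o→u is +6. The rule splits by letter class: vowels +6, consonants +9.
For toy: t(cons)+9=c, o(vowel)+6=u, y(cons)+9=h.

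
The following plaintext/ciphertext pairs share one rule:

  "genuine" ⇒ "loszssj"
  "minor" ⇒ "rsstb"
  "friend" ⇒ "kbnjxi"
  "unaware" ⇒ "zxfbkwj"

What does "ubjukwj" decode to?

prepare

A repeating key of period 3 is used — shifts +5, +10, +5 over and over.
Undoing it on ubjukwj: u−5=p, b−10=r, j−5=e, u−5=p, k−10=a, w−5=r, j−5=e.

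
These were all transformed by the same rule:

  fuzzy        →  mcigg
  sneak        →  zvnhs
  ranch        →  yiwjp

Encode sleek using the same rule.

Shifts by position in fuzzy: pos 0: f→m (+7), pos 1: u→c (+8), pos 2: z→i (+9), pos 3: z→g (+7), pos 4: y→g (+8) — repeating every 3. It's a Vigenère-style cipher with numeric key [7,8,9]: position i shifts by key[i mod 3].
Applying it to sleek: s+7=z, l+8=t, e+9=n, e+7=l, k+8=s.

ztnls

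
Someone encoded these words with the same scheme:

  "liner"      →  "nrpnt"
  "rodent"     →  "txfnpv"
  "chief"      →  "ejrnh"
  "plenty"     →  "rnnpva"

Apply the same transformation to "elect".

The shift depends on letter class: consonant l→n is +2, but vowel i→r is +9. Two shifts are in play — +9 for a/e/i/o/u, +2 for every other letter.
For elect: e(vowel)+9=n, l(cons)+2=n, e(vowel)+9=n, c(cons)+2=e, t(cons)+2=v.

nnnev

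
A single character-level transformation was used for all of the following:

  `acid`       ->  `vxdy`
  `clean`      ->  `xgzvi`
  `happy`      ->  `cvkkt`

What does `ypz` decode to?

Compare letters: a→v is +21, c→x is +21, i→d is +21 — a constant shift. Every letter moves 21 places later in the alphabet, wrapping around z→a.
Undoing it on ypz: y−21=d, p−21=u, z−21=e.

due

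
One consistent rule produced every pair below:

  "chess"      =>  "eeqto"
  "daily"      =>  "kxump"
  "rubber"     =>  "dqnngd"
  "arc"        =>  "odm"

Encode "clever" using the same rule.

dqhqxo

Read the word backwards and shift each letter +12.
On clever: reverse → revelc; then shift: r+12=d, e+12=q, v+12=h, e+12=q, l+12=x, c+12=o.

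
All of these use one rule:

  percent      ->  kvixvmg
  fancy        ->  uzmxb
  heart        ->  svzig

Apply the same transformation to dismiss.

wrhnrhh

Each pair mirrors across the alphabet (p↔k, e↔v, r↔i): positions sum to 25. This is the alphabet-reversal cipher (Atbash): a becomes z, b becomes y, etc.
On dismiss: d↔w, i↔r, s↔h, m↔n, i↔r, s↔h, s↔h.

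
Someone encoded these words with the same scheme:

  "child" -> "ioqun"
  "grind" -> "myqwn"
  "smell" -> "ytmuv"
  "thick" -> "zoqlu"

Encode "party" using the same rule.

In child: c→i is +6, h→o is +7, i→q is +8, l→u is +9 — the shift increases by 1 each position. Each letter shifts forward by (position + 6), i.e. 6, 7, 8, … — the shift grows by one for each successive letter.
For party: p+6=v, a+7=h, r+8=z, t+9=c, y+10=i.

vhzci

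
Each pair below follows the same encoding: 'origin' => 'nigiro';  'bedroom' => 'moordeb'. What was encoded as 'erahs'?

It's just the letters in reverse order.
Decoding erahs: then reverse → share.

share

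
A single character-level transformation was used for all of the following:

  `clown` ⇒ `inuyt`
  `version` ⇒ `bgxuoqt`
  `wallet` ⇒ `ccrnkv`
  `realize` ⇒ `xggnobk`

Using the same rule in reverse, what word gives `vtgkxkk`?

A repeating key of period 2 is used — shifts +6, +2 over and over.
Reversing it on vtgkxkk: v−6=p, t−2=r, g−6=a, k−2=i, x−6=r, k−2=i, k−6=e.

prairie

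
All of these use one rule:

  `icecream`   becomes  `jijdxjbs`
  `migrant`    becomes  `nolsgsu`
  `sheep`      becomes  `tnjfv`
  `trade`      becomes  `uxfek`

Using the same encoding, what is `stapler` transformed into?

Shifts by position in icecream: pos 0: i→j (+1), pos 1: c→i (+6), pos 2: e→j (+5), pos 3: c→d (+1), pos 4: r→x (+6), pos 5: e→j (+5) — repeating every 3. It's a Vigenère-style cipher with numeric key [1,6,5]: position i shifts by key[i mod 3].
On stapler: s+1=t, t+6=z, a+5=f, p+1=q, l+6=r, e+5=j, r+1=s.

tzfqrjs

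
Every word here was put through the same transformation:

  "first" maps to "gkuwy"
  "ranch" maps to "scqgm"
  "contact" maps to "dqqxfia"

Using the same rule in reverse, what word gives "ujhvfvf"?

therapy

In first: f→g is +1, i→k is +2, r→u is +3, s→w is +4 — the shift increases by 1 each position. The shift increases by 1 at each position, starting from +1: 1, 2, 3, ….
Undoing it on ujhvfvf: u−1=t, j−2=h, h−3=e, v−4=r, f−5=a, v−6=p, f−7=y.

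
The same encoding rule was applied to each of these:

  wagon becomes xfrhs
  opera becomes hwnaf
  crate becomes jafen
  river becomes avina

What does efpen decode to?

taste

w(22)→x(23) and a(0)→f(5) fit y≡15x+5 (mod 26); the inverse of 15 mod 26 is 7. This is an affine cipher: with a=0,…,z=25, each position x becomes (15x+5) mod 26.
Undoing it on efpen: e(4)→7·(4−5)≡19=t; f(5)→7·(5−5)≡0=a; p(15)→7·(15−5)≡18=s; e(4)→7·(4−5)≡19=t; n(13)→7·(13−5)≡4=e (all mod 26).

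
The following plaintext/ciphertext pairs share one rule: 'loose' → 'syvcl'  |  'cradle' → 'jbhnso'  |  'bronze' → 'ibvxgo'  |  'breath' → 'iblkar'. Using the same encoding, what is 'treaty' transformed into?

It's a Vigenère-style cipher with numeric key [7,10]: position i shifts by key[i mod 2].
Applying it to treaty: t+7=a, r+10=b, e+7=l, a+10=k, t+7=a, y+10=i.

ablkai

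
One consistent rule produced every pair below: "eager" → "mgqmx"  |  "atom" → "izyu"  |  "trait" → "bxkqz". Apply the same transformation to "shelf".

anotl

A repeating key of period 3 is used — shifts +8, +6, +10 over and over.
For shelf: s+8=a, h+6=n, e+10=o, l+8=t, f+6=l.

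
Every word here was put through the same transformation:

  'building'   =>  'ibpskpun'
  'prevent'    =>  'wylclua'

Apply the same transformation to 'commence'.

jvttlujl

Compare letters: b→i is +7, u→b is +7, i→p is +7 — a constant shift. Every letter moves 7 places later in the alphabet, wrapping around z→a.
Applying it to commence: c+7=j, o+7=v, m+7=t, m+7=t, e+7=l, n+7=u, c+7=j, e+7=l.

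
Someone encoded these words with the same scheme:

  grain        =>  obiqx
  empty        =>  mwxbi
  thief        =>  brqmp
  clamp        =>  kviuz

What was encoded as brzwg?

throw

Shifts by position in grain: pos 0: g→o (+8), pos 1: r→b (+10), pos 2: a→i (+8), pos 3: i→q (+8), pos 4: n→x (+10) — repeating every 3. It's a Vigenère-style cipher with numeric key [8,10,8]: position i shifts by key[i mod 3].
Undoing it on brzwg: b−8=t, r−10=h, z−8=r, w−8=o, g−10=w.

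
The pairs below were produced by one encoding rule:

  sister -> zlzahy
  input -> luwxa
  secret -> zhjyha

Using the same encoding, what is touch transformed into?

The shift depends on letter class: consonant s→z is +7, but vowel i→l is +3. Vowels shift forward by 3 and consonants shift forward by 7.
On touch: t(cons)+7=a, o(vowel)+3=r, u(vowel)+3=x, c(cons)+7=j, h(cons)+7=o.

arxjo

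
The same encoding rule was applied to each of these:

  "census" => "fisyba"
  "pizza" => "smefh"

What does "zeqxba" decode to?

In census: c→f is +3, e→i is +4, n→s is +5, s→y is +6 — the shift increases by 1 each position. Each letter shifts forward by (position + 3), i.e. 3, 4, 5, … — the shift grows by one for each successive letter.
Undoing it on zeqxba: z−3=w, e−4=a, q−5=l, x−6=r, b−7=u, a−8=s.

walrus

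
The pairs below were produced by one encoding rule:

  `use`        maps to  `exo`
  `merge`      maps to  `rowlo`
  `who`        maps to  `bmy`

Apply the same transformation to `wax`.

bkc

The shift depends on letter class: consonant s→x is +5, but vowel u→e is +10. The rule splits by letter class: vowels +10, consonants +5.
On wax: w(cons)+5=b, a(vowel)+10=k, x(cons)+5=c.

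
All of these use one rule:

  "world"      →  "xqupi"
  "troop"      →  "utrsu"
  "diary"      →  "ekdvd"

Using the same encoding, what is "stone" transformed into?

tvrrj

In world: w→x is +1, o→q is +2, r→u is +3, l→p is +4 — the shift increases by 1 each position. The shift increases by 1 at each position, starting from +1: 1, 2, 3, ….
Applying it to stone: s+1=t, t+2=v, o+3=r, n+4=r, e+5=j.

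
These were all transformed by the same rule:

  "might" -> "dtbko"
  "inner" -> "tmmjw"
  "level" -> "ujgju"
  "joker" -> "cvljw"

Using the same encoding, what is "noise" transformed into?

mvtfj

m(12)→d(3) and i(8)→t(19) fit y≡9x+25 (mod 26); the inverse of 9 mod 26 is 3. This is an affine cipher: with a=0,…,z=25, each position x becomes (9x+25) mod 26.
On noise: n(13)→9·13+25≡12=m; o(14)→9·14+25≡21=v; i(8)→9·8+25≡19=t; s(18)→9·18+25≡5=f; e(4)→9·4+25≡9=j (all mod 26).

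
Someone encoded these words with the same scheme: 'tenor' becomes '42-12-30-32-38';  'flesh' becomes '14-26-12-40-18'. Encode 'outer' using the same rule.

Each letter becomes 2×(its alphabet position, a=1..z=26) + 2.
On outer: o=15→32, u=21→44, t=20→42, e=5→12, r=18→38.

32-44-42-12-38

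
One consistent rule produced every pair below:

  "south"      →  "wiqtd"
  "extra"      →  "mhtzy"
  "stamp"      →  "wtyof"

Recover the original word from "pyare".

daily

s(18)→w(22) and o(14)→i(8) fit y≡23x+24 (mod 26); the inverse of 23 mod 26 is 17. This is an affine cipher: with a=0,…,z=25, each position x becomes (23x+24) mod 26.
Reversing it on pyare: p(15)→17·(15−24)≡3=d; y(24)→17·(24−24)≡0=a; a(0)→17·(0−24)≡8=i; r(17)→17·(17−24)≡11=l; e(4)→17·(4−24)≡24=y (all mod 26).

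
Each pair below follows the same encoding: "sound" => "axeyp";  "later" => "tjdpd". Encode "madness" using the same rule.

ujnyqfg

The shift increases by 1 at each position, starting from +8: 8, 9, 10, ….
For madness: m+8=u, a+9=j, d+10=n, n+11=y, e+12=q, s+13=f, s+14=g.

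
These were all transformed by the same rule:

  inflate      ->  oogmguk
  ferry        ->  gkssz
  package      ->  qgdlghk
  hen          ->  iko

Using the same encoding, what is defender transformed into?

The shift depends on letter class: consonant n→o is +1, but vowel i→o is +6. Vowels shift forward by 6 and consonants shift forward by 1.
On defender: d(cons)+1=e, e(vowel)+6=k, f(cons)+1=g, e(vowel)+6=k, n(cons)+1=o, d(cons)+1=e, e(vowel)+6=k, r(cons)+1=s.

ekgkoeks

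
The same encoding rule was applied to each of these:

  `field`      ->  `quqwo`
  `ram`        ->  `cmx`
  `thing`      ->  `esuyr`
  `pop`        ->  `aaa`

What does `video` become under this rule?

guoqa

The shift depends on letter class: consonant f→q is +11, but vowel i→u is +12. Two shifts are in play — +12 for a/e/i/o/u, +11 for every other letter.
Applying it to video: v(cons)+11=g, i(vowel)+12=u, d(cons)+11=o, e(vowel)+12=q, o(vowel)+12=a.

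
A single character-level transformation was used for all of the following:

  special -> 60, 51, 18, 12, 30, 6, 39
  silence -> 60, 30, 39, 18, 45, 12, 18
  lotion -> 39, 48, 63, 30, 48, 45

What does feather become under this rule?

s(#19)→60 and p(#16)→51: differences scale by 3, so n = 3·pos + 3. The formula is n = 3×(alphabet index, a=1) + 3.
Applying it to feather: f=6→21, e=5→18, a=1→6, t=20→63, h=8→27, e=5→18, r=18→57.

21, 18, 6, 63, 27, 18, 57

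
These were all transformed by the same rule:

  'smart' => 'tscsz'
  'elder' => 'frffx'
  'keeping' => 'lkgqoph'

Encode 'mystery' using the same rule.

neuuktz

The shifts repeat in a cycle of length 3: positions 0,1,… shift by +1, +6, +2, then the pattern repeats.
On mystery: m+1=n, y+6=e, s+2=u, t+1=u, e+6=k, r+2=t, y+1=z.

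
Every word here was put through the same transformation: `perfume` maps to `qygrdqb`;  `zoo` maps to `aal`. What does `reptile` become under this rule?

Two steps: reverse the string, then apply a Caesar shift of +12.
Applying it to reptile: reverse → elitper; then shift: e+12=q, l+12=x, i+12=u, t+12=f, p+12=b, e+12=q, r+12=d.

qxufbqd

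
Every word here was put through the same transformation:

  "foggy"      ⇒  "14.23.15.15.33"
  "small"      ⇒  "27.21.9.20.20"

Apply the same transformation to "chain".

11.16.9.17.22

Letters become their 1-based position plus 8 (so a→9, b→10, …).
On chain: c=3→11, h=8→16, a=1→9, i=9→17, n=14→22.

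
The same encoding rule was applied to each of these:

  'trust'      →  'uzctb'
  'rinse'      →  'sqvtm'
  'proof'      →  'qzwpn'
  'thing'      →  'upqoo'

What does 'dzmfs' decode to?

Shifts by position in trust: pos 0: t→u (+1), pos 1: r→z (+8), pos 2: u→c (+8), pos 3: s→t (+1), pos 4: t→b (+8) — repeating every 3. It's a Vigenère-style cipher with numeric key [1,8,8]: position i shifts by key[i mod 3].
Decoding dzmfs: d−1=c, z−8=r, m−8=e, f−1=e, s−8=k.

creek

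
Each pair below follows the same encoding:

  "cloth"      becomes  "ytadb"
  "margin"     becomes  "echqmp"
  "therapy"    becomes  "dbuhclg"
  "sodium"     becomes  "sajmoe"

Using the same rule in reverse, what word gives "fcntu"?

c(2)→y(24) and l(11)→t(19) fit y≡11x+2 (mod 26); the inverse of 11 mod 26 is 19. Treating letters as 0–25, the rule is x ↦ 11x + 2 (mod 26).
Reversing it on fcntu: f(5)→19·(5−2)≡5=f; c(2)→19·(2−2)≡0=a; n(13)→19·(13−2)≡1=b; t(19)→19·(19−2)≡11=l; u(20)→19·(20−2)≡4=e (all mod 26).

fable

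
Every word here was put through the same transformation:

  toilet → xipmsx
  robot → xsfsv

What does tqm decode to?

imp

The output letters match the input read backwards, each shifted +4: toilet reversed is teliot. The word is reversed, then every letter is shifted forward by 4.
Decoding tqm: shift back: t−4=p, q−4=m, m−4=i → pmi; then reverse → imp.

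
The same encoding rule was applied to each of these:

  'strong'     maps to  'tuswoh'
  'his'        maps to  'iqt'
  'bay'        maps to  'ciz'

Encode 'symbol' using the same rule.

tzncwm

The shift depends on letter class: consonant s→t is +1, but vowel o→w is +8. Two shifts are in play — +8 for a/e/i/o/u, +1 for every other letter.
On symbol: s(cons)+1=t, y(cons)+1=z, m(cons)+1=n, b(cons)+1=c, o(vowel)+8=w, l(cons)+1=m.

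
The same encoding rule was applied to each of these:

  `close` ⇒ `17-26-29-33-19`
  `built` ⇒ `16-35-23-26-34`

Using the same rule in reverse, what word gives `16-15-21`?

bag

c is letter #3 and maps to 17: an offset of 14. Each letter is replaced by its alphabet position (a=1..z=26) + 14.
Undoing it on 16-15-21: 16→(16−14)÷1=2=b, 15→(15−14)÷1=1=a, 21→(21−14)÷1=7=g.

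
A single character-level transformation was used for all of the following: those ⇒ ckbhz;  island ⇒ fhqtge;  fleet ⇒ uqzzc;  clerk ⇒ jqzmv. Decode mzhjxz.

rescue

Each letter's alphabet position (a=0..z=25) is mapped through 21·x+19 mod 26 — an affine cipher.
Decoding mzhjxz: m(12)→5·(12−19)≡17=r; z(25)→5·(25−19)≡4=e; h(7)→5·(7−19)≡18=s; j(9)→5·(9−19)≡2=c; x(23)→5·(23−19)≡20=u; z(25)→5·(25−19)≡4=e (all mod 26).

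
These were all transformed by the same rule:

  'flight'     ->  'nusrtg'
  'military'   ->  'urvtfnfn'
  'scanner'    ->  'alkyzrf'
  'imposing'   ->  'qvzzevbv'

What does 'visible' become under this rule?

In flight: f→n is +8, l→u is +9, i→s is +10, g→r is +11 — the shift increases by 1 each position. The shift increases by 1 at each position, starting from +8: 8, 9, 10, ….
For visible: v+8=d, i+9=r, s+10=c, i+11=t, b+12=n, l+13=y, e+14=s.

drctnys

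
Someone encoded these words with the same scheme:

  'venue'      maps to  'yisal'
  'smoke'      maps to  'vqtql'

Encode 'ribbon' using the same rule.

In venue: v→y is +3, e→i is +4, n→s is +5, u→a is +6 — the shift increases by 1 each position. Letter i (0-indexed) is shifted by i+3, so successive shifts are 3, 4, 5, ….
On ribbon: r+3=u, i+4=m, b+5=g, b+6=h, o+7=v, n+8=v.

umghvv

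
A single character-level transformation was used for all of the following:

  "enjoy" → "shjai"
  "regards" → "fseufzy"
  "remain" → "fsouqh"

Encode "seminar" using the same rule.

e(4)→s(18) and n(13)→h(7) fit y≡19x+20 (mod 26); the inverse of 19 mod 26 is 11. This is an affine cipher: with a=0,…,z=25, each position x becomes (19x+20) mod 26.
Applying it to seminar: s(18)→19·18+20≡24=y; e(4)→19·4+20≡18=s; m(12)→19·12+20≡14=o; i(8)→19·8+20≡16=q; n(13)→19·13+20≡7=h; a(0)→19·0+20≡20=u; r(17)→19·17+20≡5=f (all mod 26).

ysoqhuf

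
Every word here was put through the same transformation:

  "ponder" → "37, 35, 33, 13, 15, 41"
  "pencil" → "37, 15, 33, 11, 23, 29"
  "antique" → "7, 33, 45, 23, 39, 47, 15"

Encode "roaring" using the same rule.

41, 35, 7, 41, 23, 33, 19

p(#16)→37 and o(#15)→35: differences scale by 2, so n = 2·pos + 5. The formula is n = 2×(alphabet index, a=1) + 5.
Applying it to roaring: r=18→41, o=15→35, a=1→7, r=18→41, i=9→23, n=14→33, g=7→19.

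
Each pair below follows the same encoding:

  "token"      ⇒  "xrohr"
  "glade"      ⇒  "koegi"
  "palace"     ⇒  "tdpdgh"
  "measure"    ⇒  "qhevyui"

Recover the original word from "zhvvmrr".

Shifts by position in token: pos 0: t→x (+4), pos 1: o→r (+3), pos 2: k→o (+4), pos 3: e→h (+3) — repeating every 2. It's a Vigenère-style cipher with numeric key [4,3]: position i shifts by key[i mod 2].
Reversing it on zhvvmrr: z−4=v, h−3=e, v−4=r, v−3=s, m−4=i, r−3=o, r−4=n.

version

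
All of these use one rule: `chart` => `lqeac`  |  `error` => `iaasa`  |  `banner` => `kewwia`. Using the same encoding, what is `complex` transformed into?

lsvyuig

The shift depends on letter class: consonant c→l is +9, but vowel a→e is +4. The rule splits by letter class: vowels +4, consonants +9.
Applying it to complex: c(cons)+9=l, o(vowel)+4=s, m(cons)+9=v, p(cons)+9=y, l(cons)+9=u, e(vowel)+4=i, x(cons)+9=g.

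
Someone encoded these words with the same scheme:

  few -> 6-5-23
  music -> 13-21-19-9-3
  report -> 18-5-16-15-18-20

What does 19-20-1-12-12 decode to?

f is letter #6 and maps to 6: an offset of 0. Letters become their 1-indexed alphabet positions: a=1 … z=26.
Decoding 19-20-1-12-12: 19=s, 20=t, 1=a, 12=l, 12=l.

stall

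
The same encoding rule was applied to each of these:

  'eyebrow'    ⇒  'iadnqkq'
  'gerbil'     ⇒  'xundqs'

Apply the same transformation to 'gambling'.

szuxnyms

Read the word backwards and shift each letter +12.
On gambling: reverse → gnilbmag; then shift: g+12=s, n+12=z, i+12=u, l+12=x, b+12=n, m+12=y, a+12=m, g+12=s.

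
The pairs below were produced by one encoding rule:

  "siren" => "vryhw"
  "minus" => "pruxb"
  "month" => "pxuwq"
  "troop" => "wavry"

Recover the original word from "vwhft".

Shifts by position in siren: pos 0: s→v (+3), pos 1: i→r (+9), pos 2: r→y (+7), pos 3: e→h (+3), pos 4: n→w (+9) — repeating every 3. The shifts repeat in a cycle of length 3: positions 0,1,… shift by +3, +9, +7, then the pattern repeats.
Decoding vwhft: v−3=s, w−9=n, h−7=a, f−3=c, t−9=k.

snack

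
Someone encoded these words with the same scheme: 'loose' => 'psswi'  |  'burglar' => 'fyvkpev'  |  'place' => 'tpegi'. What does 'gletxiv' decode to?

chapter

Compare letters: l→p is +4, o→s is +4, o→s is +4 — a constant shift. This is a Caesar cipher with shift 4.
Reversing it on gletxiv: g−4=c, l−4=h, e−4=a, t−4=p, x−4=t, i−4=e, v−4=r.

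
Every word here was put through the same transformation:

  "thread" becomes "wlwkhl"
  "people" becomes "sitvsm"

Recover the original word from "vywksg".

In thread: t→w is +3, h→l is +4, r→w is +5, e→k is +6 — the shift increases by 1 each position. Letter i (0-indexed) is shifted by i+3, so successive shifts are 3, 4, 5, ….
Reversing it on vywksg: v−3=s, y−4=u, w−5=r, k−6=e, s−7=l, g−8=y.

surely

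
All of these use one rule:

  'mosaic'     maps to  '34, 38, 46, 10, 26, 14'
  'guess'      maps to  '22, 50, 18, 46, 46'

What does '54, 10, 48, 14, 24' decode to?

With a=1..z=26, the number is 2·pos + 8.
Undoing it on 54, 10, 48, 14, 24: 54→(54−8)÷2=23=w, 10→(10−8)÷2=1=a, 48→(48−8)÷2=20=t, 14→(14−8)÷2=3=c, 24→(24−8)÷2=8=h.

watch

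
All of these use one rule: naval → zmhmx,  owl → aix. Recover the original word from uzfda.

intro

Compare letters: n→z is +12, a→m is +12, v→h is +12 — a constant shift. It's a constant shift of +12 (ROT12).
Decoding uzfda: u−12=i, z−12=n, f−12=t, d−12=r, a−12=o.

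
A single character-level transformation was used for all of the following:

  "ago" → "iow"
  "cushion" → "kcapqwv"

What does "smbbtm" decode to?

Compare letters: a→i is +8, g→o is +8, o→w is +8 — a constant shift. Each letter is shifted forward by 8 in the alphabet (a Caesar shift of +8).
Undoing it on smbbtm: s−8=k, m−8=e, b−8=t, b−8=t, t−8=l, m−8=e.

kettle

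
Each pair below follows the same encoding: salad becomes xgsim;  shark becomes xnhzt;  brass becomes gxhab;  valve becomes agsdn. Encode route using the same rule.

wubbn

In salad: s→x is +5, a→g is +6, l→s is +7, a→i is +8 — the shift increases by 1 each position. Each letter shifts forward by (position + 5), i.e. 5, 6, 7, … — the shift grows by one for each successive letter.
Applying it to route: r+5=w, o+6=u, u+7=b, t+8=b, e+9=n.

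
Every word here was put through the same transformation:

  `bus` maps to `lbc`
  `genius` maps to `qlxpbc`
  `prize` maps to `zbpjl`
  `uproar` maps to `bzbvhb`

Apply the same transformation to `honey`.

rvxli

The shift depends on letter class: consonant b→l is +10, but vowel u→b is +7. Two shifts are in play — +7 for a/e/i/o/u, +10 for every other letter.
On honey: h(cons)+10=r, o(vowel)+7=v, n(cons)+10=x, e(vowel)+7=l, y(cons)+10=i.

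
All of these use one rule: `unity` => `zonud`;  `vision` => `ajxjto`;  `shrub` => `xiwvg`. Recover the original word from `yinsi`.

third

It's a Vigenère-style cipher with numeric key [5,1]: position i shifts by key[i mod 2].
Decoding yinsi: y−5=t, i−1=h, n−5=i, s−1=r, i−5=d.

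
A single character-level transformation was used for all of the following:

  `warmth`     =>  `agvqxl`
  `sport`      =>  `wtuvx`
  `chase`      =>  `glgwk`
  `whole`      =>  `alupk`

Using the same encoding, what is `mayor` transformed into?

The shift depends on letter class: consonant w→a is +4, but vowel a→g is +6. The rule splits by letter class: vowels +6, consonants +4.
For mayor: m(cons)+4=q, a(vowel)+6=g, y(cons)+4=c, o(vowel)+6=u, r(cons)+4=v.

qgcuv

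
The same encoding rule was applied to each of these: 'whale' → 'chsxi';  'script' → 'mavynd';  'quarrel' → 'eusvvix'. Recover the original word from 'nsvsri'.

w(22)→c(2) and h(7)→h(7) fit y≡17x+18 (mod 26); the inverse of 17 mod 26 is 23. Treating letters as 0–25, the rule is x ↦ 17x + 18 (mod 26).
Undoing it on nsvsri: n(13)→23·(13−18)≡15=p; s(18)→23·(18−18)≡0=a; v(21)→23·(21−18)≡17=r; s(18)→23·(18−18)≡0=a; r(17)→23·(17−18)≡3=d; i(8)→23·(8−18)≡4=e (all mod 26).

parade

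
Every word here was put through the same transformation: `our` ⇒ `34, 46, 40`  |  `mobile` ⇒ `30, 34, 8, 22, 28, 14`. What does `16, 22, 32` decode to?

fin

o(#15)→34 and u(#21)→46: differences scale by 2, so n = 2·pos + 4. The formula is n = 2×(alphabet index, a=1) + 4.
Decoding 16, 22, 32: 16→(16−4)÷2=6=f, 22→(22−4)÷2=9=i, 32→(32−4)÷2=14=n.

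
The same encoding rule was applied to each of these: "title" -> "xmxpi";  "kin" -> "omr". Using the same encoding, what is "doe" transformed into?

Compare letters: t→x is +4, i→m is +4, t→x is +4 — a constant shift. This is a Caesar cipher with shift 4.
Applying it to doe: d+4=h, o+4=s, e+4=i.

hsi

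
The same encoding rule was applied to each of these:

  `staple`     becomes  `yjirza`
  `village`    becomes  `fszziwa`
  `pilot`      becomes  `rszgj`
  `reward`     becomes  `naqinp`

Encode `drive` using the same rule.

pnsfa

s(18)→y(24) and t(19)→j(9) fit y≡11x+8 (mod 26); the inverse of 11 mod 26 is 19. Each letter's alphabet position (a=0..z=25) is mapped through 11·x+8 mod 26 — an affine cipher.
Applying it to drive: d(3)→11·3+8≡15=p; r(17)→11·17+8≡13=n; i(8)→11·8+8≡18=s; v(21)→11·21+8≡5=f; e(4)→11·4+8≡0=a (all mod 26).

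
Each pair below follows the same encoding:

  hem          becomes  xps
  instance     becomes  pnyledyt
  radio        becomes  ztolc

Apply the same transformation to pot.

Two steps: reverse the string, then apply a Caesar shift of +11.
On pot: reverse → top; then shift: t+11=e, o+11=z, p+11=a.

eza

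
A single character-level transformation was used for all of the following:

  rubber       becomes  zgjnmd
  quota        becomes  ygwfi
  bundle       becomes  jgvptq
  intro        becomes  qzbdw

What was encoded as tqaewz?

Shifts by position in rubber: pos 0: r→z (+8), pos 1: u→g (+12), pos 2: b→j (+8), pos 3: b→n (+12) — repeating every 2. The shifts repeat in a cycle of length 2: positions 0,1,… shift by +8, +12, then the pattern repeats.
Reversing it on tqaewz: t−8=l, q−12=e, a−8=s, e−12=s, w−8=o, z−12=n.

lesson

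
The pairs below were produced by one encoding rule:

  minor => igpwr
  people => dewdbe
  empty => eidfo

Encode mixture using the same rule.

ighfmre

m(12)→i(8) and i(8)→g(6) fit y≡7x+2 (mod 26); the inverse of 7 mod 26 is 15. This is an affine cipher: with a=0,…,z=25, each position x becomes (7x+2) mod 26.
On mixture: m(12)→7·12+2≡8=i; i(8)→7·8+2≡6=g; x(23)→7·23+2≡7=h; t(19)→7·19+2≡5=f; u(20)→7·20+2≡12=m; r(17)→7·17+2≡17=r; e(4)→7·4+2≡4=e (all mod 26).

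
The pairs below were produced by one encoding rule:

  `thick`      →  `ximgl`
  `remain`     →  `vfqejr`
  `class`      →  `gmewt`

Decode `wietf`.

Shifts by position in thick: pos 0: t→x (+4), pos 1: h→i (+1), pos 2: i→m (+4), pos 3: c→g (+4), pos 4: k→l (+1) — repeating every 3. The shifts repeat in a cycle of length 3: positions 0,1,… shift by +4, +1, +4, then the pattern repeats.
Undoing it on wietf: w−4=s, i−1=h, e−4=a, t−4=p, f−1=e.

shape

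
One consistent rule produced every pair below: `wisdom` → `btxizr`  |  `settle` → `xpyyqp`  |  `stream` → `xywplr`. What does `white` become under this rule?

bmtyp

Vowels shift forward by 11 and consonants shift forward by 5.
For white: w(cons)+5=b, h(cons)+5=m, i(vowel)+11=t, t(cons)+5=y, e(vowel)+11=p.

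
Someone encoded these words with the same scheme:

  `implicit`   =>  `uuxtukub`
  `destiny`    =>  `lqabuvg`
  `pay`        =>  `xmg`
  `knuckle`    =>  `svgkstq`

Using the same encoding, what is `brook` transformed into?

Two shifts are in play — +12 for a/e/i/o/u, +8 for every other letter.
For brook: b(cons)+8=j, r(cons)+8=z, o(vowel)+12=a, o(vowel)+12=a, k(cons)+8=s.

jzaas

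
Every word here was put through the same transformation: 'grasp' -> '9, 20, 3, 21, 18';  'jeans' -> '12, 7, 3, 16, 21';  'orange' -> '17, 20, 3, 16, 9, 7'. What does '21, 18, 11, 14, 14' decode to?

spill

g is letter #7 and maps to 9: an offset of 2. Letters become their 1-based position plus 2 (so a→3, b→4, …).
Undoing it on 21, 18, 11, 14, 14: 21→(21−2)÷1=19=s, 18→(18−2)÷1=16=p, 11→(11−2)÷1=9=i, 14→(14−2)÷1=12=l, 14→(14−2)÷1=12=l.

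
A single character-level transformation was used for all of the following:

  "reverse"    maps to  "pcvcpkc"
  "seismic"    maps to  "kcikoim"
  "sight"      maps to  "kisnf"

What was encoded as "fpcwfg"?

r(17)→p(15) and e(4)→c(2) fit y≡21x+22 (mod 26); the inverse of 21 mod 26 is 5. This is an affine cipher: with a=0,…,z=25, each position x becomes (21x+22) mod 26.
Undoing it on fpcwfg: f(5)→5·(5−22)≡19=t; p(15)→5·(15−22)≡17=r; c(2)→5·(2−22)≡4=e; w(22)→5·(22−22)≡0=a; f(5)→5·(5−22)≡19=t; g(6)→5·(6−22)≡24=y (all mod 26).

treaty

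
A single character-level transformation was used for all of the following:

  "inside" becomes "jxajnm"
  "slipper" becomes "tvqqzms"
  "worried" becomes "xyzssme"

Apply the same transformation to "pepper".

qoxqoz

Shifts by position in inside: pos 0: i→j (+1), pos 1: n→x (+10), pos 2: s→a (+8), pos 3: i→j (+1), pos 4: d→n (+10), pos 5: e→m (+8) — repeating every 3. A repeating key of period 3 is used — shifts +1, +10, +8 over and over.
For pepper: p+1=q, e+10=o, p+8=x, p+1=q, e+10=o, r+8=z.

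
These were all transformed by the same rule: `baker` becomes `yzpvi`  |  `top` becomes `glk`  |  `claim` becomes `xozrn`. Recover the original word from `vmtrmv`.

Each letter is replaced by its mirror in the alphabet: a↔z, b↔y, c↔x, and so on (the Atbash cipher).
Undoing it on vmtrmv: v↔e, m↔n, t↔g, r↔i, m↔n, v↔e.

engine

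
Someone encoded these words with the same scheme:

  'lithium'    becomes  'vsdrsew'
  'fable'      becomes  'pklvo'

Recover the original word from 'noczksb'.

Compare letters: l→v is +10, i→s is +10, t→d is +10 — a constant shift. It's a constant shift of +10 (ROT10).
Decoding noczksb: n−10=d, o−10=e, c−10=s, z−10=p, k−10=a, s−10=i, b−10=r.

despair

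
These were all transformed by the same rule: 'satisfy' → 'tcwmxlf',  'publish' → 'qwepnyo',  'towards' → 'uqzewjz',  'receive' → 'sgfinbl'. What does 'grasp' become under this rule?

htdwu

The shift increases by 1 at each position, starting from +1: 1, 2, 3, ….
On grasp: g+1=h, r+2=t, a+3=d, s+4=w, p+5=u.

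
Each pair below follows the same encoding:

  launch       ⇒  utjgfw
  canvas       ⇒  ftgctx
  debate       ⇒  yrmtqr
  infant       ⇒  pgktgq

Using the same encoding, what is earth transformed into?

rteqw

Each letter's alphabet position (a=0..z=25) is mapped through 19·x+19 mod 26 — an affine cipher.
On earth: e(4)→19·4+19≡17=r; a(0)→19·0+19≡19=t; r(17)→19·17+19≡4=e; t(19)→19·19+19≡16=q; h(7)→19·7+19≡22=w (all mod 26).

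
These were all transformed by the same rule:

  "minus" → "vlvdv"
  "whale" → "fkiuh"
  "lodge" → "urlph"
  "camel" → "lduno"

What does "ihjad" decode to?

Shifts by position in minus: pos 0: m→v (+9), pos 1: i→l (+3), pos 2: n→v (+8), pos 3: u→d (+9), pos 4: s→v (+3) — repeating every 3. The shifts repeat in a cycle of length 3: positions 0,1,… shift by +9, +3, +8, then the pattern repeats.
Undoing it on ihjad: i−9=z, h−3=e, j−8=b, a−9=r, d−3=a.

zebra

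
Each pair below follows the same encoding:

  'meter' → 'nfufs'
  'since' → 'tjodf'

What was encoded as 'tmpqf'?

slope

Every letter moves 1 place later in the alphabet, wrapping around z→a.
Decoding tmpqf: t−1=s, m−1=l, p−1=o, q−1=p, f−1=e.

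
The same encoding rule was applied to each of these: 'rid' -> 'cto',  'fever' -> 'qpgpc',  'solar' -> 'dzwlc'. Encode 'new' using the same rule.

It's a constant shift of +11 (ROT11).
For new: n+11=y, e+11=p, w+11=h.

yph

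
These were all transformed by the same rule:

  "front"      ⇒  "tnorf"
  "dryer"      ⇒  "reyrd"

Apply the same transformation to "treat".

taert

It's just the letters in reverse order.
On treat: reverse → taert.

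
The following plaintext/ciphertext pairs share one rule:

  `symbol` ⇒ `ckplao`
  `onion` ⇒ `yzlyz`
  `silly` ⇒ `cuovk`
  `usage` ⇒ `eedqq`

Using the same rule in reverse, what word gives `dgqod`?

Shifts by position in symbol: pos 0: s→c (+10), pos 1: y→k (+12), pos 2: m→p (+3), pos 3: b→l (+10), pos 4: o→a (+12), pos 5: l→o (+3) — repeating every 3. The shifts repeat in a cycle of length 3: positions 0,1,… shift by +10, +12, +3, then the pattern repeats.
Decoding dgqod: d−10=t, g−12=u, q−3=n, o−10=e, d−12=r.

tuner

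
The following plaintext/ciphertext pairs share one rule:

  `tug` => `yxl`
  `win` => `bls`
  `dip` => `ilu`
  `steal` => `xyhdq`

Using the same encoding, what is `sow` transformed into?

Two shifts are in play — +3 for a/e/i/o/u, +5 for every other letter.
Applying it to sow: s(cons)+5=x, o(vowel)+3=r, w(cons)+5=b.

xrb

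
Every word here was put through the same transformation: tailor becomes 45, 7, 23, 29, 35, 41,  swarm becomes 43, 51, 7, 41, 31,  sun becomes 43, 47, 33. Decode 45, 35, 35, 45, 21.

tooth

t(#20)→45 and a(#1)→7: differences scale by 2, so n = 2·pos + 5. Each letter becomes 2×(its alphabet position, a=1..z=26) + 5.
Undoing it on 45, 35, 35, 45, 21: 45→(45−5)÷2=20=t, 35→(35−5)÷2=15=o, 35→(35−5)÷2=15=o, 45→(45−5)÷2=20=t, 21→(21−5)÷2=8=h.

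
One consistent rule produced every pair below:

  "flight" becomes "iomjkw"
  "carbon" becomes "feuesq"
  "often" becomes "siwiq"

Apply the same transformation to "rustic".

The rule splits by letter class: vowels +4, consonants +3.
For rustic: r(cons)+3=u, u(vowel)+4=y, s(cons)+3=v, t(cons)+3=w, i(vowel)+4=m, c(cons)+3=f.

uyvwmf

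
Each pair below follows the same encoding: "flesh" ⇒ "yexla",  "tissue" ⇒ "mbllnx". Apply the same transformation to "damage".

wtftzx

Compare letters: f→y is +19, l→e is +19, e→x is +19 — a constant shift. This is a Caesar cipher with shift 19.
For damage: d+19=w, a+19=t, m+19=f, a+19=t, g+19=z, e+19=x.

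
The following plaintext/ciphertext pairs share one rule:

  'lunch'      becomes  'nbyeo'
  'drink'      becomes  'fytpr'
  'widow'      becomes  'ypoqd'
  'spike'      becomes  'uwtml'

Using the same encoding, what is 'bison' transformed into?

Shifts by position in lunch: pos 0: l→n (+2), pos 1: u→b (+7), pos 2: n→y (+11), pos 3: c→e (+2), pos 4: h→o (+7) — repeating every 3. The shifts repeat in a cycle of length 3: positions 0,1,… shift by +2, +7, +11, then the pattern repeats.
On bison: b+2=d, i+7=p, s+11=d, o+2=q, n+7=u.

dpdqu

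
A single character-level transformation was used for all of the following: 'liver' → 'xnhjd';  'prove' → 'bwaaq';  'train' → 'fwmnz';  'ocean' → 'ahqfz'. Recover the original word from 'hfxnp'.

Shifts by position in liver: pos 0: l→x (+12), pos 1: i→n (+5), pos 2: v→h (+12), pos 3: e→j (+5) — repeating every 2. The shifts repeat in a cycle of length 2: positions 0,1,… shift by +12, +5, then the pattern repeats.
Decoding hfxnp: h−12=v, f−5=a, x−12=l, n−5=i, p−12=d.

valid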